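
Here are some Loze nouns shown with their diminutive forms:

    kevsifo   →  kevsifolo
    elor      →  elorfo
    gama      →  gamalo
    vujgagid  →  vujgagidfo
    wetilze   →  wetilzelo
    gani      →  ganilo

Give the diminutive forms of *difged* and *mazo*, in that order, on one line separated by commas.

The suffix is conditioned by the final sound: -fo when the stem ends in a consonant (*elor*, *vujgagid*); -lo when the stem ends in a vowel (*kevsifo*, *gama*, *wetilze*, *gani*).
*difged*: final sound = /d/, a consonant → -fo → *difgedfo*.
The final sound of *mazo* is /o/, which is a vowel, so the suffix is -lo, giving *mazolo*.

difgedfo, mazolo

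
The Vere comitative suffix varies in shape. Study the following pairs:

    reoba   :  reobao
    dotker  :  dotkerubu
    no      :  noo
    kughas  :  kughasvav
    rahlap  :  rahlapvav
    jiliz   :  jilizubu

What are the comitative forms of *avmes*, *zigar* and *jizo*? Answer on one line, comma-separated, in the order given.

The pattern is voicing of the final sound: -vav when the stem ends in a voiceless consonant (*kughas*, *rahlap*); -ubu when the stem ends in a voiced consonant (*dotker*, *jiliz*); -o when the stem ends in a vowel (*reoba*, *no*).
The final sound of *avmes* is /s/, which is a voiceless consonant, so the suffix is -vav, giving *avmesvav*.
The final sound of *zigar* is /r/, which is a voiced consonant, so the suffix is -ubu, giving *zigarubu*.
*jizo* — final sound /o/ (a vowel) → -o → *jizoo*.

avmesvav, zigarubu, jizoo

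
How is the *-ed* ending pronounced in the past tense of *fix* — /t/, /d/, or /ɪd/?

/t/

The stem *fix* ends in a voiceless consonant other than /t/.
The -ed suffix is realized as /ɪd/ after /t, d/; as /t/ after other voiceless consonants; and as /d/ after other voiced sounds.
So -ed on *fix* is pronounced /t/.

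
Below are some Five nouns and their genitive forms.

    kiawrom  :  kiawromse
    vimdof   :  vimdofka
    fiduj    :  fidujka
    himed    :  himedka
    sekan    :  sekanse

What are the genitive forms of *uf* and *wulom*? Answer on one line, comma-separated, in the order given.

ufka, wulomse

Looking at the final consonant of each stem: -se when the stem ends in a nasal (*kiawrom*, *sekan*); -ka when the stem ends in a non-nasal consonant (*vimdof*, *fiduj*, *himed*).
Since the final consonant of *uf* is /f/ (non-nasal), it takes -ka, giving *ufka*.
The final consonant of *wulom* is /m/, which is a nasal, so the suffix is -se, giving *wulomse*.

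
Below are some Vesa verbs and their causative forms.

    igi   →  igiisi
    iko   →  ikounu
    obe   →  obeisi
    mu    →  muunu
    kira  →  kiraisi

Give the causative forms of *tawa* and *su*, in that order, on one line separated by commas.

The pattern is rounding harmony: -unu when the last vowel of the stem is a rounded vowel (*iko*, *mu*); -isi when the last vowel of the stem is an unrounded vowel (*igi*, *obe*, *kira*).
*tawa* — last vowel /a/ (an unrounded vowel) → -isi → *tawaisi*.
*su* — last vowel /u/ (a rounded vowel) → -unu → *suunu*.

tawaisi, suunu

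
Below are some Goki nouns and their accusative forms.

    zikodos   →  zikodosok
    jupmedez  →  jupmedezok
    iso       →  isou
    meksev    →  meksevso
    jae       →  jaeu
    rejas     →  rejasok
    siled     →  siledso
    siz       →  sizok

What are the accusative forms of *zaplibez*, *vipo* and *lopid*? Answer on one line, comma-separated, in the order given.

zaplibezok, vipou, lopidso

The suffix is conditioned by the final sound: -ok when the stem ends in a sibilant (*zikodos*, *jupmedez*, *rejas*, *siz*); -so when the stem ends in a non-sibilant consonant (*meksev*, *siled*); -u when the stem ends in a vowel (*iso*, *jae*).
Since the final sound of *zaplibez* is /z/ (a sibilant), it takes -ok, giving *zaplibezok*.
Since the final sound of *vipo* is /o/ (a vowel), it takes -u, giving *vipou*.
*lopid*: final sound = /d/, a non-sibilant consonant → -so → *lopidso*.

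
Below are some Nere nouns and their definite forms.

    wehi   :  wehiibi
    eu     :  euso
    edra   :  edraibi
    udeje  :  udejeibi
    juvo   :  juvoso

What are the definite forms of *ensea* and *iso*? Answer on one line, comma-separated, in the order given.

enseaibi, isoso

The suffix is conditioned by the last vowel: -so when the last vowel of the stem is a rounded vowel (*eu*, *juvo*); -ibi when the last vowel of the stem is an unrounded vowel (*wehi*, *edra*, *udeje*).
The last vowel of *ensea* is /a/, which is an unrounded vowel, so the suffix is -ibi, giving *enseaibi*.
Since the last vowel of *iso* is /o/ (a rounded vowel), it takes -so, giving *isoso*.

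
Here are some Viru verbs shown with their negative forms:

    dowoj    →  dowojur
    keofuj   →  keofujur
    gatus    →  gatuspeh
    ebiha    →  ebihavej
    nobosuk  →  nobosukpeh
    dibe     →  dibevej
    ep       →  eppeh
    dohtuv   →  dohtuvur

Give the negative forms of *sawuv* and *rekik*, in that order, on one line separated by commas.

sawuvur, rekikpeh

The suffix is conditioned by the final sound: -peh when the stem ends in a voiceless consonant (*gatus*, *nobosuk*, *ep*); -ur when the stem ends in a voiced consonant (*dowoj*, *keofuj*, *dohtuv*); -vej when the stem ends in a vowel (*ebiha*, *dibe*).
The final sound of *sawuv* is /v/, which is a voiced consonant, so the suffix is -ur, giving *sawuvur*.
Since the final sound of *rekik* is /k/ (a voiceless consonant), it takes -peh, giving *rekikpeh*.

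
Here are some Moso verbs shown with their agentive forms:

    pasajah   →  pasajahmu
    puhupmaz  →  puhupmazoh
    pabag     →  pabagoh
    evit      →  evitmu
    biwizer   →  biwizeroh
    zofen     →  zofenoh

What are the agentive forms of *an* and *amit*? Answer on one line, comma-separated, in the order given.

The alternation tracks the final consonant of the stem — -mu when the stem ends in a voiceless consonant (*pasajah*, *evit*); -oh when the stem ends in a voiced consonant (*puhupmaz*, *pabag*, *biwizer*, *zofen*).
*an* — final consonant /n/ (voiced) → -oh → *anoh*.
The final consonant of *amit* is /t/, which is voiceless, so the suffix is -mu, giving *amitmu*.

anoh, amitmu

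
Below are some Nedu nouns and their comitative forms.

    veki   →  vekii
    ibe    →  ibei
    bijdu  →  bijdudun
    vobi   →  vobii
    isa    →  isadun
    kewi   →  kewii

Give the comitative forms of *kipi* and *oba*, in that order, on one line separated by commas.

kipii, obadun

The alternation tracks the last vowel of the stem — -i when the last vowel of the stem is a front vowel (*veki*, *ibe*, *vobi*, *kewi*); -dun when the last vowel of the stem is a back vowel (*bijdu*, *isa*).
*kipi* — last vowel /i/ (a front vowel) → -i → *kipii*.
Since the last vowel of *oba* is /a/ (a back vowel), it takes -dun, giving *obadun*.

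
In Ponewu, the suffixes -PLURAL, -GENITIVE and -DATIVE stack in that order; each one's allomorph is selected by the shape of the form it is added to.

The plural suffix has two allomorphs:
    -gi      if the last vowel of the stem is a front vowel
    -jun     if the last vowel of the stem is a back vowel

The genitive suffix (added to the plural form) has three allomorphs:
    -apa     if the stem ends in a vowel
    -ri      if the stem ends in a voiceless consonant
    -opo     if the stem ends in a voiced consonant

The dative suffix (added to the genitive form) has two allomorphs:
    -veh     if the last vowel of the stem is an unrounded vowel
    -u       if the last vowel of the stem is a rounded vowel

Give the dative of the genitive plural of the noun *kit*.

*kit*: last vowel = /i/, a front vowel → -gi → *kitgi*.
The plural form *kitgi*: final sound = /i/, a vowel → -apa → *kitgiapa*.
The genitive form *kitgiapa*: last vowel = /a/, an unrounded vowel → -veh → *kitgiapaveh*.

kitgiapaveh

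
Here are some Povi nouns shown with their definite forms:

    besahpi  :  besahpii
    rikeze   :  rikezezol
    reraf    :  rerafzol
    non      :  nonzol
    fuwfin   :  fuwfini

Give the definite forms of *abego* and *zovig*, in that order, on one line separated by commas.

abegozol, zovigi

Looking at the last vowel of each stem: -i when the last vowel of the stem is a high vowel (*besahpi*, *fuwfin*); -zol when the last vowel of the stem is a non-high vowel (*rikeze*, *reraf*, *non*).
Since the last vowel of *abego* is /o/ (a non-high vowel), it takes -zol, giving *abegozol*.
*zovig*: last vowel = /i/, a high vowel → -i → *zovigi*.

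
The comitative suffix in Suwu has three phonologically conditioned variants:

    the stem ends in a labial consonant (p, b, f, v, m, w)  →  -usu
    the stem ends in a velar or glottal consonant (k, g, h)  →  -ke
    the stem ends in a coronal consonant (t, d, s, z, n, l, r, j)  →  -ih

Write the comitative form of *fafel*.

Since the final consonant of *fafel* is /l/ (coronal), it takes -ih, giving *fafelih*.

fafelih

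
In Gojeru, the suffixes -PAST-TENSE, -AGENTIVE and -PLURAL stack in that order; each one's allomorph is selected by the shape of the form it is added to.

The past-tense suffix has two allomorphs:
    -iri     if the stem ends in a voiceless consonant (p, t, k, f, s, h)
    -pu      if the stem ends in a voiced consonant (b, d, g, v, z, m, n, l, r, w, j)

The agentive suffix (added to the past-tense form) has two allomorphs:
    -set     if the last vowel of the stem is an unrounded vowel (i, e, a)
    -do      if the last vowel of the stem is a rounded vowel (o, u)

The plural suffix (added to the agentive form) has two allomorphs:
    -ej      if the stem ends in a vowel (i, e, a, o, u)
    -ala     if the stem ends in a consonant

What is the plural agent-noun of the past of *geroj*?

gerojpudoej

*geroj* — final consonant /j/ (voiced) → -pu → *gerojpu*.
The last vowel of the past-tense form *gerojpu* is /u/, which is a rounded vowel, so the agentive suffix is -do, giving *gerojpudo*.
Since the final sound of the agentive form *gerojpudo* is /o/ (a vowel), it takes -ej, giving *gerojpudoej*.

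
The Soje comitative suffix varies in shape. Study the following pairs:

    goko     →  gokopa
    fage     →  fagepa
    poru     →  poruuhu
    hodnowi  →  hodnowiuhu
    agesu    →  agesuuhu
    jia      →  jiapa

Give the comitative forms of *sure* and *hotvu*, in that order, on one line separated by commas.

The alternation tracks the last vowel of the stem — -uhu when the last vowel of the stem is a high vowel (*poru*, *hodnowi*, *agesu*); -pa when the last vowel of the stem is a non-high vowel (*goko*, *fage*, *jia*).
The last vowel of *sure* is /e/, which is a non-high vowel, so the suffix is -pa, giving *surepa*.
Since the last vowel of *hotvu* is /u/ (a high vowel), it takes -uhu, giving *hotvuuhu*.

surepa, hotvuuhu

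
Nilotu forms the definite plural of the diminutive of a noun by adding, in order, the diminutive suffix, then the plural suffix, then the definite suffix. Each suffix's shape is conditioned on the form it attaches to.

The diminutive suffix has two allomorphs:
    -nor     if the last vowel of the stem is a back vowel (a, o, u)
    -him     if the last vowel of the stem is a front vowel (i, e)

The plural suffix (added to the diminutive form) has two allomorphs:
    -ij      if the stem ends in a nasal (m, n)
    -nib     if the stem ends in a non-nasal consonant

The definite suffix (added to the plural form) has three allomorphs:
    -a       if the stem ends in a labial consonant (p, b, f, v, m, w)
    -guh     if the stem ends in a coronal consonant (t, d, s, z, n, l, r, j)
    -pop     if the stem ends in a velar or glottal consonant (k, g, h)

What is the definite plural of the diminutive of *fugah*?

fugahnorniba

*fugah*: last vowel = /a/, a back vowel → -nor → *fugahnor*.
Since the final consonant of the diminutive form *fugahnor* is /r/ (non-nasal), it takes -nib, giving *fugahnornib*.
Since the final consonant of the plural form *fugahnornib* is /b/ (labial), it takes -a, giving *fugahnorniba*.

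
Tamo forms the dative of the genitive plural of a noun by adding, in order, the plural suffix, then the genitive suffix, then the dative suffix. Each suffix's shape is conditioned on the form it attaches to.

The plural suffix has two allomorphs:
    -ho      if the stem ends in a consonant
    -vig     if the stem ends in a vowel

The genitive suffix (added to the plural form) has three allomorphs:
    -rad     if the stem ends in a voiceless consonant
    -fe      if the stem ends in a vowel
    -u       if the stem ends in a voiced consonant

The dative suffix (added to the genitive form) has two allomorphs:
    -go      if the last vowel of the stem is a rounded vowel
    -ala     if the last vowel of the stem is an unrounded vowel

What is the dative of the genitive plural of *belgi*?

belgivigugo

*belgi*: final sound = /i/, a vowel → -vig → *belgivig*.
The final sound of the plural form *belgivig* is /g/, which is a voiced consonant, so the genitive suffix is -u, giving *belgivigu*.
The last vowel of the genitive form *belgivigu* is /u/, which is a rounded vowel, so the dative suffix is -go, giving *belgivigugo*.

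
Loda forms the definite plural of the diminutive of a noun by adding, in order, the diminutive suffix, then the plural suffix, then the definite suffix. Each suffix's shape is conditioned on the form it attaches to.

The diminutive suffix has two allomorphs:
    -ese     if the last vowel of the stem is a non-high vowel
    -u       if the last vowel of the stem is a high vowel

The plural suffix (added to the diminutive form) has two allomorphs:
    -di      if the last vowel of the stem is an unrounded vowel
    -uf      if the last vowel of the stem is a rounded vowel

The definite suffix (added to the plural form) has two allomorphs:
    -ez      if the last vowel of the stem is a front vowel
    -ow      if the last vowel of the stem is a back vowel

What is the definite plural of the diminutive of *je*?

jeesediez

The last vowel of *je* is /e/, which is a non-high vowel, so the diminutive suffix is -ese, giving *jeese*.
The diminutive form *jeese* — last vowel /e/ (an unrounded vowel) → -di → *jeesedi*.
The last vowel of the plural form *jeesedi* is /i/, which is a front vowel, so the definite suffix is -ez, giving *jeesediez*.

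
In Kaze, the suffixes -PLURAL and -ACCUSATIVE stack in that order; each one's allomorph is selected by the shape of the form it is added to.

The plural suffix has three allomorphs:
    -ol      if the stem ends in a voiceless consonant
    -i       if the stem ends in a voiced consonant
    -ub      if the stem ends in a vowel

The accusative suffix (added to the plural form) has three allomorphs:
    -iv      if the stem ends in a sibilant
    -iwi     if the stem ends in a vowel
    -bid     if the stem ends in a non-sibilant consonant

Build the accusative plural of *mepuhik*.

Since the final sound of *mepuhik* is /k/ (a voiceless consonant), it takes -ol, giving *mepuhikol*.
The final sound of the plural form *mepuhikol* is /l/, which is a non-sibilant consonant, so the accusative suffix is -bid, giving *mepuhikolbid*.

mepuhikolbid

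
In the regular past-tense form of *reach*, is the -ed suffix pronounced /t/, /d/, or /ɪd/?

/t/

The stem *reach* ends in a voiceless consonant other than /t/.
The -ed suffix is realized as /ɪd/ after /t, d/; as /t/ after other voiceless consonants; and as /d/ after other voiced sounds.
So -ed on *reach* is pronounced /t/.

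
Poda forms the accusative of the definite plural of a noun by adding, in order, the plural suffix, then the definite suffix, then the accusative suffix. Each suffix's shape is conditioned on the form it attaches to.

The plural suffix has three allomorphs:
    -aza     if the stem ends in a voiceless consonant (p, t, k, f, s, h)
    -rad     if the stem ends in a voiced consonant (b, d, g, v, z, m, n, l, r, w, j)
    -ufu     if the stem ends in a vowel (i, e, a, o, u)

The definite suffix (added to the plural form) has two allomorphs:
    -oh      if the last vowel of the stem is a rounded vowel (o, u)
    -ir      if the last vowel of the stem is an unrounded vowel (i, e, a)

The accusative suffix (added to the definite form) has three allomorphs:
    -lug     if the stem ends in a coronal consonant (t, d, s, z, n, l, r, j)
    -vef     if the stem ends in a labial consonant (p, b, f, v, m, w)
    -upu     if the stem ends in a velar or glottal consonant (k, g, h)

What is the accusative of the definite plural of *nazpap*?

The final sound of *nazpap* is /p/, which is a voiceless consonant, so the plural suffix is -aza, giving *nazpapaza*.
The last vowel of the plural form *nazpapaza* is /a/, which is an unrounded vowel, so the definite suffix is -ir, giving *nazpapazair*.
The definite form *nazpapazair* — final consonant /r/ (coronal) → -lug → *nazpapazairlug*.

nazpapazairlug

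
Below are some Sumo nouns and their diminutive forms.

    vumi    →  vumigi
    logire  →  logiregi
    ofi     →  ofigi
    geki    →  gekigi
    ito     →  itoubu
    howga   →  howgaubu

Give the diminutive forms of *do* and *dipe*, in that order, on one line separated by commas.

Looking at the last vowel of each stem: -gi when the last vowel of the stem is a front vowel (*vumi*, *logire*, *ofi*, *geki*); -ubu when the last vowel of the stem is a back vowel (*ito*, *howga*).
Since the last vowel of *do* is /o/ (a back vowel), it takes -ubu, giving *doubu*.
*dipe*: last vowel = /e/, a front vowel → -gi → *dipegi*.

doubu, dipegi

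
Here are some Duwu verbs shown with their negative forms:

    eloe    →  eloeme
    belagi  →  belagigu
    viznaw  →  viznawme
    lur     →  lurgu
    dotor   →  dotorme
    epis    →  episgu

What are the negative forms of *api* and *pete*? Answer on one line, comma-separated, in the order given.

apigu, peteme

The suffix is conditioned by the last vowel: -gu when the last vowel of the stem is a high vowel (*belagi*, *lur*, *epis*); -me when the last vowel of the stem is a non-high vowel (*eloe*, *viznaw*, *dotor*).
Since the last vowel of *api* is /i/ (a high vowel), it takes -gu, giving *apigu*.
Since the last vowel of *pete* is /e/ (a non-high vowel), it takes -me, giving *peteme*.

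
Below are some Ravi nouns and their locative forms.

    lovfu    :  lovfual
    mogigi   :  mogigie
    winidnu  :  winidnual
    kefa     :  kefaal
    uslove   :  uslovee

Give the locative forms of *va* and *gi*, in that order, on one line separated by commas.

vaal, gie

The suffix is conditioned by the last vowel: -e when the last vowel of the stem is a front vowel (*mogigi*, *uslove*); -al when the last vowel of the stem is a back vowel (*lovfu*, *winidnu*, *kefa*).
*va*: last vowel = /a/, a back vowel → -al → *vaal*.
*gi* — last vowel /i/ (a front vowel) → -e → *gie*.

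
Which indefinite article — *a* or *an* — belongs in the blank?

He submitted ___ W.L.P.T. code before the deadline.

The indefinite article is chosen by the initial *sound* of the following word, not its spelling.
The initialism *W.L.P.T.* is read letter by letter; the first letter, W, is pronounced /ˈdʌbəl.juː/, which begins with a consonant sound.
So the article is *a*: He submitted a W.L.P.T. code before the deadline.

a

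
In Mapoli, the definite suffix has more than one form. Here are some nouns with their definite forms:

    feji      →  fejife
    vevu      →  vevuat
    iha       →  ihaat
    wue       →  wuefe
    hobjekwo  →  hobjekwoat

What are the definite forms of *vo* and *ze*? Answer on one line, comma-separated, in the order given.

voat, zefe

Looking at the last vowel of each stem: -fe when the last vowel of the stem is a front vowel (*feji*, *wue*); -at when the last vowel of the stem is a back vowel (*vevu*, *iha*, *hobjekwo*).
The last vowel of *vo* is /o/, which is a back vowel, so the suffix is -at, giving *voat*.
*ze* — last vowel /e/ (a front vowel) → -fe → *zefe*.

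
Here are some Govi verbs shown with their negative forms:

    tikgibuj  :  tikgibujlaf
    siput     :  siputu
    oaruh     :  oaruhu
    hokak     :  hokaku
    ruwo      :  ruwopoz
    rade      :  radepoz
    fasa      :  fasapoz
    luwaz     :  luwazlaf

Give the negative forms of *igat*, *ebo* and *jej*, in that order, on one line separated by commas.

The alternation tracks the final sound of the stem — -u when the stem ends in a voiceless consonant (*siput*, *oaruh*, *hokak*); -laf when the stem ends in a voiced consonant (*tikgibuj*, *luwaz*); -poz when the stem ends in a vowel (*ruwo*, *rade*, *fasa*).
*igat* — final sound /t/ (a voiceless consonant) → -u → *igatu*.
*ebo*: final sound = /o/, a vowel → -poz → *ebopoz*.
*jej*: final sound = /j/, a voiced consonant → -laf → *jejlaf*.

igatu, ebopoz, jejlaf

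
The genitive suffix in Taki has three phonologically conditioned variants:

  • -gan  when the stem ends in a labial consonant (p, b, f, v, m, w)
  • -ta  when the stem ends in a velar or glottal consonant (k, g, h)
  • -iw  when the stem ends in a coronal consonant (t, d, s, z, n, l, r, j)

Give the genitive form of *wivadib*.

*wivadib*: final consonant = /b/, labial → -gan → *wivadibgan*.

wivadibgan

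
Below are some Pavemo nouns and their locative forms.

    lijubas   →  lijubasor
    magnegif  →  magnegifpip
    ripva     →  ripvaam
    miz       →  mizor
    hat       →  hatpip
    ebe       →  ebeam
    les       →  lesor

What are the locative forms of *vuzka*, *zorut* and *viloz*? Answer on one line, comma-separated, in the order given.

vuzkaam, zorutpip, vilozor

The alternation tracks the final sound of the stem — -or when the stem ends in a sibilant (*lijubas*, *miz*, *les*); -pip when the stem ends in a non-sibilant consonant (*magnegif*, *hat*); -am when the stem ends in a vowel (*ripva*, *ebe*).
Since the final sound of *vuzka* is /a/ (a vowel), it takes -am, giving *vuzkaam*.
*zorut*: final sound = /t/, a non-sibilant consonant → -pip → *zorutpip*.
*viloz*: final sound = /z/, a sibilant → -or → *vilozor*.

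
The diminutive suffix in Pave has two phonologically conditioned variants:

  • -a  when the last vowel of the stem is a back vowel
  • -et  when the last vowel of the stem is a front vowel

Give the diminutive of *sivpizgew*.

sivpizgewet

*sivpizgew*: last vowel = /e/, a front vowel → -et → *sivpizgewet*.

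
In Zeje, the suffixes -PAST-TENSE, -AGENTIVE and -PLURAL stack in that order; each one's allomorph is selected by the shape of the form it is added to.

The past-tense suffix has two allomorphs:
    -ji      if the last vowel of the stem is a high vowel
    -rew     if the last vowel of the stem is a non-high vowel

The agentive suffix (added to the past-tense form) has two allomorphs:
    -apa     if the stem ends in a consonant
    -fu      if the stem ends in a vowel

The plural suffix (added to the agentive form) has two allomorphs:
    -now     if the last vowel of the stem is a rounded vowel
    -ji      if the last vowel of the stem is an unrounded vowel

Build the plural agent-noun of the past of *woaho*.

woahorewapaji

The last vowel of *woaho* is /o/, which is a non-high vowel, so the past-tense suffix is -rew, giving *woahorew*.
The past-tense form *woahorew* — final sound /w/ (a consonant) → -apa → *woahorewapa*.
Since the last vowel of the agentive form *woahorewapa* is /a/ (an unrounded vowel), it takes -ji, giving *woahorewapaji*.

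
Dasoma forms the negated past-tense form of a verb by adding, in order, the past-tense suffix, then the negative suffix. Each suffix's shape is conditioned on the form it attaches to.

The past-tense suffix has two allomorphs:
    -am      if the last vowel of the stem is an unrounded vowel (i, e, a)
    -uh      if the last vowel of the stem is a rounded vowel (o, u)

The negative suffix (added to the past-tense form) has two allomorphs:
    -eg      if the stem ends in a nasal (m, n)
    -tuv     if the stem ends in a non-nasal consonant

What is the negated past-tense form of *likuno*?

likunouhtuv

*likuno*: last vowel = /o/, a rounded vowel → -uh → *likunouh*.
Since the final consonant of the past-tense form *likunouh* is /h/ (non-nasal), it takes -tuv, giving *likunouhtuv*.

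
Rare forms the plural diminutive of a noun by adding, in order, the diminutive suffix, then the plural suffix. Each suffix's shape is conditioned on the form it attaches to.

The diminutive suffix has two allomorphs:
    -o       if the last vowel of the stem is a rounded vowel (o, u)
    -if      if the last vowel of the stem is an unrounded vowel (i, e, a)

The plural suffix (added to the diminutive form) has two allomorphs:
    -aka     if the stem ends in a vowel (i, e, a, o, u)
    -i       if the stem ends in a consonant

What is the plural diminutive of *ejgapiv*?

ejgapivifi

Since the last vowel of *ejgapiv* is /i/ (an unrounded vowel), it takes -if, giving *ejgapivif*.
Since the final sound of the diminutive form *ejgapivif* is /f/ (a consonant), it takes -i, giving *ejgapivifi*.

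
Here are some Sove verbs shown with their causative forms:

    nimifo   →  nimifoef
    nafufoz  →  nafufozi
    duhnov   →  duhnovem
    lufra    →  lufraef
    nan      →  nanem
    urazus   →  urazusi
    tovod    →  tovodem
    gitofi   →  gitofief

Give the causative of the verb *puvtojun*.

puvtojunem

The alternation tracks the final sound of the stem — -i when the stem ends in a sibilant (*nafufoz*, *urazus*); -em when the stem ends in a non-sibilant consonant (*duhnov*, *nan*, *tovod*); -ef when the stem ends in a vowel (*nimifo*, *lufra*, *gitofi*).
*puvtojun* — final sound /n/ (a non-sibilant consonant) → -em → *puvtojunem*.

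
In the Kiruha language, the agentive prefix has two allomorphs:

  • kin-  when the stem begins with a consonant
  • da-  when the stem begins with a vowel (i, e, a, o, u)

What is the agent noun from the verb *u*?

dau

The first sound of *u* is /u/, which is a vowel, so the prefix is da-, giving *dau*.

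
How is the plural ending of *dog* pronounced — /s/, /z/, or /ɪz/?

/z/

The stem *dog* ends in a voiced non-sibilant sound.
The plural suffix surfaces as /ɪz/ after sibilants, /s/ after other voiceless consonants, and /z/ after other voiced sounds.
So the plural -s on *dog* is pronounced /z/.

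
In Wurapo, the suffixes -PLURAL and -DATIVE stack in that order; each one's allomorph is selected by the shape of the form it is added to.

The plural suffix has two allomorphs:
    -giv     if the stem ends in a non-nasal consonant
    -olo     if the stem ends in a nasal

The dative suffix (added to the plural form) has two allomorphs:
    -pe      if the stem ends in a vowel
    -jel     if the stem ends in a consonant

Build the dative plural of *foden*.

The final consonant of *foden* is /n/, which is a nasal, so the plural suffix is -olo, giving *fodenolo*.
The plural form *fodenolo*: final sound = /o/, a vowel → -pe → *fodenolope*.

fodenolope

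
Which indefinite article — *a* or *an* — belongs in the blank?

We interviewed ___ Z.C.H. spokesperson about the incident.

a

The indefinite article is chosen by the initial *sound* of the following word, not its spelling.
The initialism *Z.C.H.* is read letter by letter; the first letter, Z, is pronounced /ziː/, which begins with a consonant sound.
So the article is *a*: We interviewed a Z.C.H. spokesperson about the incident.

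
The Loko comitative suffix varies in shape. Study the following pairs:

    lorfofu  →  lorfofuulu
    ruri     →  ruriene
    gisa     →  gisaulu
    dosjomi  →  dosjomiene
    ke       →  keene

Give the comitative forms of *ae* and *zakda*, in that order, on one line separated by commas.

aeene, zakdaulu

Looking at the last vowel of each stem: -ene when the last vowel of the stem is a front vowel (*ruri*, *dosjomi*, *ke*); -ulu when the last vowel of the stem is a back vowel (*lorfofu*, *gisa*).
*ae* — last vowel /e/ (a front vowel) → -ene → *aeene*.
The last vowel of *zakda* is /a/, which is a back vowel, so the suffix is -ulu, giving *zakdaulu*.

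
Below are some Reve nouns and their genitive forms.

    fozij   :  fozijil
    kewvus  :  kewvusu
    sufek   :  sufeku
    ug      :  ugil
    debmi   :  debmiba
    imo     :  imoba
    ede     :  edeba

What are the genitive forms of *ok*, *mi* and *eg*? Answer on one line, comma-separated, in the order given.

The suffix is conditioned by the final sound: -u when the stem ends in a voiceless consonant (*kewvus*, *sufek*); -il when the stem ends in a voiced consonant (*fozij*, *ug*); -ba when the stem ends in a vowel (*debmi*, *imo*, *ede*).
*ok*: final sound = /k/, a voiceless consonant → -u → *oku*.
Since the final sound of *mi* is /i/ (a vowel), it takes -ba, giving *miba*.
*eg*: final sound = /g/, a voiced consonant → -il → *egil*.

oku, miba, egil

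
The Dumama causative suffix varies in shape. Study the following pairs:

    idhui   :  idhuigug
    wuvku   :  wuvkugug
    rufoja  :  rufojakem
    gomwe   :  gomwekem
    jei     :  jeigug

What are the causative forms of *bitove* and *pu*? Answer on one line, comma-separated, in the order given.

bitovekem, pugug

The alternation tracks the last vowel of the stem — -gug when the last vowel of the stem is a high vowel (*idhui*, *wuvku*, *jei*); -kem when the last vowel of the stem is a non-high vowel (*rufoja*, *gomwe*).
The last vowel of *bitove* is /e/, which is a non-high vowel, so the suffix is -kem, giving *bitovekem*.
*pu*: last vowel = /u/, a high vowel → -gug → *pugug*.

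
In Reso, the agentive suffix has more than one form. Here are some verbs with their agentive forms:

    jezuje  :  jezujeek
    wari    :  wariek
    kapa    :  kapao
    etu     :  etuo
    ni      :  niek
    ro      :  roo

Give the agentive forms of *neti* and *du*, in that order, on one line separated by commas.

The pattern is front/back vowel harmony: -ek when the last vowel of the stem is a front vowel (*jezuje*, *wari*, *ni*); -o when the last vowel of the stem is a back vowel (*kapa*, *etu*, *ro*).
The last vowel of *neti* is /i/, which is a front vowel, so the suffix is -ek, giving *netiek*.
*du*: last vowel = /u/, a back vowel → -o → *duo*.

netiek, duo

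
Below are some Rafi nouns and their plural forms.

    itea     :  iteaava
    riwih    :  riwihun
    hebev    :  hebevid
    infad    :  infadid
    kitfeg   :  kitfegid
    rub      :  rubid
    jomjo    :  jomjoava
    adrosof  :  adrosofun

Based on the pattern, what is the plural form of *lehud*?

Looking at the final sound of each stem: -un when the stem ends in a voiceless consonant (*riwih*, *adrosof*); -id when the stem ends in a voiced consonant (*hebev*, *infad*, *kitfeg*, *rub*); -ava when the stem ends in a vowel (*itea*, *jomjo*).
The final sound of *lehud* is /d/, which is a voiced consonant, so the suffix is -id, giving *lehudid*.

lehudid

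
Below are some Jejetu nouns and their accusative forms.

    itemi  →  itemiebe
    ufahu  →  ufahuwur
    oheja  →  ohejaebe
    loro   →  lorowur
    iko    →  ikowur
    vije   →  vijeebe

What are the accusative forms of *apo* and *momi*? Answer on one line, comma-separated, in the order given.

apowur, momiebe

The pattern is rounding harmony: -wur when the last vowel of the stem is a rounded vowel (*ufahu*, *loro*, *iko*); -ebe when the last vowel of the stem is an unrounded vowel (*itemi*, *oheja*, *vije*).
*apo*: last vowel = /o/, a rounded vowel → -wur → *apowur*.
*momi* — last vowel /i/ (an unrounded vowel) → -ebe → *momiebe*.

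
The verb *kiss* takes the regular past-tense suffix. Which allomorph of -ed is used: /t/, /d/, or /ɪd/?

The stem *kiss* ends in a voiceless consonant other than /t/.
The -ed suffix is realized as /ɪd/ after /t, d/; as /t/ after other voiceless consonants; and as /d/ after other voiced sounds.
So -ed on *kiss* is pronounced /t/.

/t/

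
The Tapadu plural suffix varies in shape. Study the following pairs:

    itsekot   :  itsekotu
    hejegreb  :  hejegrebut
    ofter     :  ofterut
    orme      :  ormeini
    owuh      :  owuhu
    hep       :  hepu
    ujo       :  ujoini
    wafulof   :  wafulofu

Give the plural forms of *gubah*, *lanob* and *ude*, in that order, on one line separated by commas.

The pattern is voicing of the final sound: -u when the stem ends in a voiceless consonant (*itsekot*, *owuh*, *hep*, *wafulof*); -ut when the stem ends in a voiced consonant (*hejegreb*, *ofter*); -ini when the stem ends in a vowel (*orme*, *ujo*).
*gubah* — final sound /h/ (a voiceless consonant) → -u → *gubahu*.
*lanob* — final sound /b/ (a voiced consonant) → -ut → *lanobut*.
Since the final sound of *ude* is /e/ (a vowel), it takes -ini, giving *udeini*.

gubahu, lanobut, udeini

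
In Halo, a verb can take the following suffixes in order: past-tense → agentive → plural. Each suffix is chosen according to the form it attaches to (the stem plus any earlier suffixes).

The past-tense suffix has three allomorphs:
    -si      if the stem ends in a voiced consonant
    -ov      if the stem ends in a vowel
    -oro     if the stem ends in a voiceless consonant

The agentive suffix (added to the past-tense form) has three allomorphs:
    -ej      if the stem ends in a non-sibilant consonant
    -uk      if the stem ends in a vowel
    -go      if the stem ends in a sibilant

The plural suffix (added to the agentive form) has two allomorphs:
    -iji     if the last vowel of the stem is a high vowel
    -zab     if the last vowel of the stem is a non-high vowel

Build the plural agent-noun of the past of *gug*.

*gug*: final sound = /g/, a voiced consonant → -si → *gugsi*.
The final sound of the past-tense form *gugsi* is /i/, which is a vowel, so the agentive suffix is -uk, giving *gugsiuk*.
The agentive form *gugsiuk* — last vowel /u/ (a high vowel) → -iji → *gugsiukiji*.

gugsiukiji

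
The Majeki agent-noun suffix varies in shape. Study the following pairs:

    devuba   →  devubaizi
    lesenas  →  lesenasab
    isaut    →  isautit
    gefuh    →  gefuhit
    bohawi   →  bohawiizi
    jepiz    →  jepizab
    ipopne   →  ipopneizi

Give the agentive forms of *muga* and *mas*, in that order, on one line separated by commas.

mugaizi, masab

The pattern is sibilance of the final sound: -ab when the stem ends in a sibilant (*lesenas*, *jepiz*); -it when the stem ends in a non-sibilant consonant (*isaut*, *gefuh*); -izi when the stem ends in a vowel (*devuba*, *bohawi*, *ipopne*).
The final sound of *muga* is /a/, which is a vowel, so the suffix is -izi, giving *mugaizi*.
*mas* — final sound /s/ (a sibilant) → -ab → *masab*.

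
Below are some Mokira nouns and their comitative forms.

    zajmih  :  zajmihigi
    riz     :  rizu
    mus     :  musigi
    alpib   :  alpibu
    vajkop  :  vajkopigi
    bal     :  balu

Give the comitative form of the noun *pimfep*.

The alternation tracks the final consonant of the stem — -igi when the stem ends in a voiceless consonant (*zajmih*, *mus*, *vajkop*); -u when the stem ends in a voiced consonant (*riz*, *alpib*, *bal*).
*pimfep* — final consonant /p/ (voiceless) → -igi → *pimfepigi*.

pimfepigi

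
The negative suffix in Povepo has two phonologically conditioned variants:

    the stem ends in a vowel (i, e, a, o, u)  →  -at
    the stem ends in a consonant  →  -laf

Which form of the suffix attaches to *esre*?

*esre*: final sound = /e/, a vowel → -at.

-at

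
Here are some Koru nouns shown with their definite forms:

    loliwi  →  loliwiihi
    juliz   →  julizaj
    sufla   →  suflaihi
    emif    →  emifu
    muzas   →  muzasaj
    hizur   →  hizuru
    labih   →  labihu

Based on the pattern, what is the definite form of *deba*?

The alternation tracks the final sound of the stem — -aj when the stem ends in a sibilant (*juliz*, *muzas*); -u when the stem ends in a non-sibilant consonant (*emif*, *hizur*, *labih*); -ihi when the stem ends in a vowel (*loliwi*, *sufla*).
The final sound of *deba* is /a/, which is a vowel, so the suffix is -ihi, giving *debaihi*.

debaihi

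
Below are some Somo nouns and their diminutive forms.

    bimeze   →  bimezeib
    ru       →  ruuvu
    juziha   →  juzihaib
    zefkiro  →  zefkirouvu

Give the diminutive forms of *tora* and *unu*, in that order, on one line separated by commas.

Looking at the last vowel of each stem: -uvu when the last vowel of the stem is a rounded vowel (*ru*, *zefkiro*); -ib when the last vowel of the stem is an unrounded vowel (*bimeze*, *juziha*).
The last vowel of *tora* is /a/, which is an unrounded vowel, so the suffix is -ib, giving *toraib*.
Since the last vowel of *unu* is /u/ (a rounded vowel), it takes -uvu, giving *unuuvu*.

toraib, unuuvu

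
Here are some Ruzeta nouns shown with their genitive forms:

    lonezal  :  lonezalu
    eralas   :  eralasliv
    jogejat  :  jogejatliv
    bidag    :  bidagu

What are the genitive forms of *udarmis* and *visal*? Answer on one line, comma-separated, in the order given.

udarmisliv, visalu

The suffix is conditioned by the final consonant: -liv when the stem ends in a voiceless consonant (*eralas*, *jogejat*); -u when the stem ends in a voiced consonant (*lonezal*, *bidag*).
*udarmis* — final consonant /s/ (voiceless) → -liv → *udarmisliv*.
*visal*: final consonant = /l/, voiced → -u → *visalu*.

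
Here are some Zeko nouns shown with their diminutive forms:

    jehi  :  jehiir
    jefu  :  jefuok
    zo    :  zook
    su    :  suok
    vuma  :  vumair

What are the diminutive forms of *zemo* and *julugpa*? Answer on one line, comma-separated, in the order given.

The pattern is rounding harmony: -ok when the last vowel of the stem is a rounded vowel (*jefu*, *zo*, *su*); -ir when the last vowel of the stem is an unrounded vowel (*jehi*, *vuma*).
The last vowel of *zemo* is /o/, which is a rounded vowel, so the suffix is -ok, giving *zemook*.
*julugpa* — last vowel /a/ (an unrounded vowel) → -ir → *julugpair*.

zemook, julugpair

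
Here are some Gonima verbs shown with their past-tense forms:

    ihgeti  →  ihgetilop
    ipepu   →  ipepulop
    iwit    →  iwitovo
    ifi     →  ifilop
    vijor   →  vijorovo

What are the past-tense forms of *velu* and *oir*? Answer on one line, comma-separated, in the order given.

velulop, oirovo

Looking at the final sound of each stem: -ovo when the stem ends in a consonant (*iwit*, *vijor*); -lop when the stem ends in a vowel (*ihgeti*, *ipepu*, *ifi*).
Since the final sound of *velu* is /u/ (a vowel), it takes -lop, giving *velulop*.
*oir*: final sound = /r/, a consonant → -ovo → *oirovo*.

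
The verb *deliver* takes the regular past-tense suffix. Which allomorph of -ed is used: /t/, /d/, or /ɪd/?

/d/

The stem *deliver* ends in a voiced sound other than /d/.
The -ed suffix is realized as /ɪd/ after /t, d/; as /t/ after other voiceless consonants; and as /d/ after other voiced sounds.
So -ed on *deliver* is pronounced /d/.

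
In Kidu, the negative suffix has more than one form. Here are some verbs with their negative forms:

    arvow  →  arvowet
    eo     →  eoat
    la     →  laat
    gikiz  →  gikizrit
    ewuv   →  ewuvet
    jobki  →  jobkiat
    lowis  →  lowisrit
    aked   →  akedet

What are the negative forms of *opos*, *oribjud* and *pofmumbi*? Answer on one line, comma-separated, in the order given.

oposrit, oribjudet, pofmumbiat

The pattern is sibilance of the final sound: -rit when the stem ends in a sibilant (*gikiz*, *lowis*); -et when the stem ends in a non-sibilant consonant (*arvow*, *ewuv*, *aked*); -at when the stem ends in a vowel (*eo*, *la*, *jobki*).
*opos*: final sound = /s/, a sibilant → -rit → *oposrit*.
Since the final sound of *oribjud* is /d/ (a non-sibilant consonant), it takes -et, giving *oribjudet*.
*pofmumbi* — final sound /i/ (a vowel) → -at → *pofmumbiat*.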